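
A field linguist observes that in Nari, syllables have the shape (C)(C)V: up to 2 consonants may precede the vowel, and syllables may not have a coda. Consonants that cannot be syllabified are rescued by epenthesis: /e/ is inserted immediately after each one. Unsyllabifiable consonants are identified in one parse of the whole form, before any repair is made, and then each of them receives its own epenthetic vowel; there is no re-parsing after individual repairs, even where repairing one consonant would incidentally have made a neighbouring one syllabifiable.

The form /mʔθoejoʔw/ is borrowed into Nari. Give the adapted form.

meʔθoejoʔewe

The consonants /m/, /ʔ/, /w/ cannot be parsed into a legal (C)(C)V syllable (no codas are permitted; onsets may contain at most 2 consonants).
Inserting the epenthetic vowel yields /m/ → /me/, /ʔ/ → /ʔe/, /w/ → /we/.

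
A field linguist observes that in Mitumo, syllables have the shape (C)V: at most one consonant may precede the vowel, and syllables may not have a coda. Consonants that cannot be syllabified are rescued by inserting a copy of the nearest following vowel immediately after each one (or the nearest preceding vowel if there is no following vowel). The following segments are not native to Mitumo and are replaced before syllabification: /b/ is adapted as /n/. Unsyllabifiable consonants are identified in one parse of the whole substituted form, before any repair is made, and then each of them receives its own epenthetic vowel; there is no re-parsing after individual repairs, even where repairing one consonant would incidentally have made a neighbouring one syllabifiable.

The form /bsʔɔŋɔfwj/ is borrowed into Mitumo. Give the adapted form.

nɔsɔʔɔŋɔfɔwɔjɔ

Substitution: /b/ → /n/, giving /nsʔɔŋɔfwj/.
Under (C)V, the unsyllabifiable consonants are /n/, /s/, /f/, /w/, /j/ (no codas are permitted; onsets are limited to one consonant).
Epenthesis after each stranded consonant: /n/ → /nɔ/, /s/ → /sɔ/, /f/ → /fɔ/, /w/ → /wɔ/, /j/ → /jɔ/.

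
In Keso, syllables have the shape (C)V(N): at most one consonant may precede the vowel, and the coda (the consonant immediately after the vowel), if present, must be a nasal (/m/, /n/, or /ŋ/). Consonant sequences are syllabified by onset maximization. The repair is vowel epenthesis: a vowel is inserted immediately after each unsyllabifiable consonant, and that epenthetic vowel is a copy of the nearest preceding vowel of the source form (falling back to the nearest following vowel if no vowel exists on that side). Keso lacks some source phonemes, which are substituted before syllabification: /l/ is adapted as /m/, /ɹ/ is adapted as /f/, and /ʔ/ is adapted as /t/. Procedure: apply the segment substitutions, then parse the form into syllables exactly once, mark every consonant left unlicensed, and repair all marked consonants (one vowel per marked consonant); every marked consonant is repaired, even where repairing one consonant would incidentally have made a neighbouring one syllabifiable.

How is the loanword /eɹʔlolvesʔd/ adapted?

Substitution: /ɹ/ → /f/, /ʔ/ → /t/, /l/ → /m/, giving /eftmomvestd/.
The consonants /f/, /t/, /s/, /t/, /d/ cannot be parsed into a legal (C)V(N) syllable (only a nasal (/m/, /n/, or /ŋ/) is licensed in coda position; onsets are limited to one consonant).
Epenthesis after each stranded consonant: /f/ → /fe/, /t/ → /te/, /s/ → /se/, /t/ → /te/, /d/ → /de/.

efetemomvesetede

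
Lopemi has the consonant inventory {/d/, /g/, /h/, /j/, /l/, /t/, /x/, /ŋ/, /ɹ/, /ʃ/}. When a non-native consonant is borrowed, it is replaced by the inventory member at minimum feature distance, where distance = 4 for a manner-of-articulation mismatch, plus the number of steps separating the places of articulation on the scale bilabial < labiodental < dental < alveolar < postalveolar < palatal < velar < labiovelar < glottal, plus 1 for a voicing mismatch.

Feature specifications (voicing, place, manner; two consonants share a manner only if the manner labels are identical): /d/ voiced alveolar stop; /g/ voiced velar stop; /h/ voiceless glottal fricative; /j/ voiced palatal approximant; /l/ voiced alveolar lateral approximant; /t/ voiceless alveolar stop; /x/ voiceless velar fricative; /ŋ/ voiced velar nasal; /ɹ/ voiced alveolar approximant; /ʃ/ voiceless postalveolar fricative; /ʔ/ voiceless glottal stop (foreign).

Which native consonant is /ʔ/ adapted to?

g

/g/ is closest: same manner (stop), place distance 2 (glottal→velar), voicing differs (+1); total 3. Next closest is /h/ at distance 4.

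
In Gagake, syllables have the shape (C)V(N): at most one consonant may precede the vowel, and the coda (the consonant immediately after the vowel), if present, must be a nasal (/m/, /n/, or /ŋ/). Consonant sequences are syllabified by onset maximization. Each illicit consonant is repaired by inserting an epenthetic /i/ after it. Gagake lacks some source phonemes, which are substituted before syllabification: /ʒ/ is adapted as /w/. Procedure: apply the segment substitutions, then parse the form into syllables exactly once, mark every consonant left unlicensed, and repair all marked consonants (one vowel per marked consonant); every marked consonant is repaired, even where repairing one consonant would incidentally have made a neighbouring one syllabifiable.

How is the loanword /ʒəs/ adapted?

wəsi

Substitution: /ʒ/ → /w/, giving /wəs/.
Syllabifying with onset maximization leaves /s/ stranded (only a nasal (/m/, /n/, or /ŋ/) is licensed in coda position; onsets are limited to one consonant).
Inserting the epenthetic vowel yields /s/ → /si/.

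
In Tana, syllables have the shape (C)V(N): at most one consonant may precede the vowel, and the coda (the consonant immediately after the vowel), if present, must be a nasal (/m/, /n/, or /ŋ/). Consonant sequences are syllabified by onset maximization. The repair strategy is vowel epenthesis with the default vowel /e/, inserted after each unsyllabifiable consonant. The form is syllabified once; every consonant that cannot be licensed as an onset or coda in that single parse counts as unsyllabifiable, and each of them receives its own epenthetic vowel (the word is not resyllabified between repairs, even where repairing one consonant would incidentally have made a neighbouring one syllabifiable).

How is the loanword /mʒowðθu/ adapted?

Syllabifying with onset maximization leaves /m/, /w/, /ð/ stranded (only a nasal (/m/, /n/, or /ŋ/) is licensed in coda position; onsets are limited to one consonant).
Epenthesis after each stranded consonant: /m/ → /me/, /w/ → /we/, /ð/ → /ðe/.

meʒoweðeθu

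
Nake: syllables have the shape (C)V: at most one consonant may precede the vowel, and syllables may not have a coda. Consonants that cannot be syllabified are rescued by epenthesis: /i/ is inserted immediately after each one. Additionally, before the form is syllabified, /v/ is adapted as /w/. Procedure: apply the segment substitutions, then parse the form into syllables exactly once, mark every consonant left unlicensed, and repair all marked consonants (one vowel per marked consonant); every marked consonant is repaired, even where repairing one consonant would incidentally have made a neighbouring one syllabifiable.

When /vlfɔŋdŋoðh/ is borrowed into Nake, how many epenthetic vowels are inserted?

After substitution the input is /wlfɔŋdŋoðh/.
The unsyllabifiable consonants are /w/, /l/, /ŋ/, /d/, /ð/, /h/; each receives one epenthetic vowel.

6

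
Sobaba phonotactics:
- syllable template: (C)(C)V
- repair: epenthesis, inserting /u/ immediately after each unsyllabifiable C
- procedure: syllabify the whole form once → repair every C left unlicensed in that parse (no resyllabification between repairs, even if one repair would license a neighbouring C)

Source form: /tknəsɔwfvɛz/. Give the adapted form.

The consonants /t/, /w/, /z/ cannot be parsed into a legal (C)(C)V syllable (no codas are permitted; onsets may contain at most 2 consonants).
Each unlicensed consonant becomes the onset of a new syllable: /t/ → /tu/, /w/ → /wu/, /z/ → /zu/.

tuknəsɔwufvɛzu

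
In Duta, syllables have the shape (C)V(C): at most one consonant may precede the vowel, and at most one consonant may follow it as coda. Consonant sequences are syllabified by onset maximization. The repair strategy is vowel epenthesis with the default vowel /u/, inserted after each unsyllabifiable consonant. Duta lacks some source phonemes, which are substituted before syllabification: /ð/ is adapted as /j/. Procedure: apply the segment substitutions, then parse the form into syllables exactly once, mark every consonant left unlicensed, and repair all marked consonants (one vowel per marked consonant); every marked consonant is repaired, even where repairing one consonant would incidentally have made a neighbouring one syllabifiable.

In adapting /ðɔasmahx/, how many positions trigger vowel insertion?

After substitution the input is /jɔasmahx/.
The unsyllabifiable consonants are /x/; each receives one epenthetic vowel.

1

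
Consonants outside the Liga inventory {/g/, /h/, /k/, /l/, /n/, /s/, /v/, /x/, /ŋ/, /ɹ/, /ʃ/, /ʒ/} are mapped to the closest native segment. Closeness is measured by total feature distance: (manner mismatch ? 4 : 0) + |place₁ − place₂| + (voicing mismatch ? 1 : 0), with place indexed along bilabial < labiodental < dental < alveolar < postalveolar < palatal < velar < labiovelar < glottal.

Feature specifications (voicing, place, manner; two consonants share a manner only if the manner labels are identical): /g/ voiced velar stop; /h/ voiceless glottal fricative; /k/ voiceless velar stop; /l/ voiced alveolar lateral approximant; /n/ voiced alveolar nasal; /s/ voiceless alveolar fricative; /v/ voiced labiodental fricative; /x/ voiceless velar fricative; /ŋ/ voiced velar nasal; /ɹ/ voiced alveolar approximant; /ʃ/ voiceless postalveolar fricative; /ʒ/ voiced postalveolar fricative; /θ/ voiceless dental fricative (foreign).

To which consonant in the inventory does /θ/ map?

/s/ is closest: same manner (fricative), place distance 1 (dental→alveolar), same voicing; total 1. Next closest is /v/ at distance 2.

s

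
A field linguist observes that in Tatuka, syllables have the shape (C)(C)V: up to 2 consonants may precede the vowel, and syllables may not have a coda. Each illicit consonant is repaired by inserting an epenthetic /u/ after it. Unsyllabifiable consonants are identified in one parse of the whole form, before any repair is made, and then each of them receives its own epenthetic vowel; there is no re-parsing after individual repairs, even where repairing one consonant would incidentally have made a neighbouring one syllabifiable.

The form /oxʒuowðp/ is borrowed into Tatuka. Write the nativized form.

Under (C)(C)V, the unsyllabifiable consonants are /w/, /ð/, /p/ (no codas are permitted; onsets may contain at most 2 consonants).
Inserting the epenthetic vowel yields /w/ → /wu/, /ð/ → /ðu/, /p/ → /pu/.

oxʒuowuðupu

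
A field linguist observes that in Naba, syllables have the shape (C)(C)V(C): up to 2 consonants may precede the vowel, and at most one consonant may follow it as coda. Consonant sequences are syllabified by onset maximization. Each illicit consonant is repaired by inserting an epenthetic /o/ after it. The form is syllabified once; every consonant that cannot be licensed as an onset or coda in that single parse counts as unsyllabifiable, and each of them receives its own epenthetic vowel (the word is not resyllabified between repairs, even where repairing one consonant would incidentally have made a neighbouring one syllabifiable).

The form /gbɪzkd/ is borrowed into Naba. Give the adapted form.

Syllabifying with onset maximization leaves /k/, /d/ stranded (at most one coda consonant is licensed; onsets may contain at most 2 consonants).
Each unlicensed consonant becomes the onset of a new syllable: /k/ → /ko/, /d/ → /do/.

gbɪzkodo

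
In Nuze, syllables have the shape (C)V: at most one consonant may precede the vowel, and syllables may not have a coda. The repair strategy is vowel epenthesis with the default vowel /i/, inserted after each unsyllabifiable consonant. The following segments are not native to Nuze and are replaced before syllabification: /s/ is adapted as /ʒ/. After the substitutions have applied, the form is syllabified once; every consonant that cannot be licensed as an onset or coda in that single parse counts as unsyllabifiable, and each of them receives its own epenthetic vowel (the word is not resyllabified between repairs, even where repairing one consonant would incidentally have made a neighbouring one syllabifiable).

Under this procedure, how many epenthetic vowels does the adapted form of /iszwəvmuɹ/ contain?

After substitution the input is /iʒzwəvmuɹ/.
The unsyllabifiable consonants are /ʒ/, /z/, /v/, /ɹ/; each receives one epenthetic vowel.

4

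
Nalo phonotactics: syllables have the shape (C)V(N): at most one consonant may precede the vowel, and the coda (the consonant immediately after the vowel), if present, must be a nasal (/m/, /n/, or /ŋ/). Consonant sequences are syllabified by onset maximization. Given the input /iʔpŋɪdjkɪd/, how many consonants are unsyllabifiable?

5

Syllabifying with onset maximization leaves /ʔ/, /p/, /d/, /j/, /d/ stranded (only a nasal (/m/, /n/, or /ŋ/) is licensed in coda position; onsets are limited to one consonant).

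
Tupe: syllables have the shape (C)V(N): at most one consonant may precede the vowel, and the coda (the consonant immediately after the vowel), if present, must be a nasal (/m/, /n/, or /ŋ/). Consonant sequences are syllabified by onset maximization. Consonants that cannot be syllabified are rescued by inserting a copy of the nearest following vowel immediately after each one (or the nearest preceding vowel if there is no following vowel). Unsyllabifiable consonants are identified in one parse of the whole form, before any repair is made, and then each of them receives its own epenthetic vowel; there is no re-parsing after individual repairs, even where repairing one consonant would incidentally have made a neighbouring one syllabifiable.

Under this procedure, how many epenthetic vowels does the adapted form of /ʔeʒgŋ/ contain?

The unsyllabifiable consonants are /ʒ/, /g/, /ŋ/; each receives one epenthetic vowel.

3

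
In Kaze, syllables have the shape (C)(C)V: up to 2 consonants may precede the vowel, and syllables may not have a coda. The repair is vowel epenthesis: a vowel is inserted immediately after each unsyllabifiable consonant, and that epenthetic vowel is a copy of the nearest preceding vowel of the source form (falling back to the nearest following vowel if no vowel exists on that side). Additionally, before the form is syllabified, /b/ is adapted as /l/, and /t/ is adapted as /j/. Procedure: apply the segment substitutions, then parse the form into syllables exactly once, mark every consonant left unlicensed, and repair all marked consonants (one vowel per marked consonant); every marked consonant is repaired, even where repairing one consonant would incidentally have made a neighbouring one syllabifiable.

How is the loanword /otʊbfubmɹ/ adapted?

ojʊlfulumuɹu

Substitution: /t/ → /j/, /b/ → /l/, giving /ojʊlfulmɹ/.
The consonants /l/, /m/, /ɹ/ cannot be parsed into a legal (C)(C)V syllable (no codas are permitted; onsets may contain at most 2 consonants).
Each unlicensed consonant becomes the onset of a new syllable: /l/ → /lu/, /m/ → /mu/, /ɹ/ → /ɹu/.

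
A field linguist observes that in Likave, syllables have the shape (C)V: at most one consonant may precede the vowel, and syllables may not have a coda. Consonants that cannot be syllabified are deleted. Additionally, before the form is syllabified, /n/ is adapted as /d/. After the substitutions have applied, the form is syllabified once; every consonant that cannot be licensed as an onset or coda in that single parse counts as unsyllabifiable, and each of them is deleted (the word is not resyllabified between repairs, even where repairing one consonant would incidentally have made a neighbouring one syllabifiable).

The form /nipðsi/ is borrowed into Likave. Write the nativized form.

Substitution: /n/ → /d/, giving /dipðsi/.
Syllabifying with onset maximization leaves /p/, /ð/ stranded (no codas are permitted; onsets are limited to one consonant).
Deletion applies to /p/, /ð/.

disi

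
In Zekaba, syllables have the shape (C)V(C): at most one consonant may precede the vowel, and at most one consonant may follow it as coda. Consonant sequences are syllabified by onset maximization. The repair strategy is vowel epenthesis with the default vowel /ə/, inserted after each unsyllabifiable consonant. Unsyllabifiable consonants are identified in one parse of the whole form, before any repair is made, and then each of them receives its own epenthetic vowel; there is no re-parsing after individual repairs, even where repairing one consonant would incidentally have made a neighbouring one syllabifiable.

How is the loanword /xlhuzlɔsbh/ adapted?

The consonants /x/, /l/, /b/, /h/ cannot be parsed into a legal (C)V(C) syllable (at most one coda consonant is licensed; onsets are limited to one consonant).
Inserting the epenthetic vowel yields /x/ → /xə/, /l/ → /lə/, /b/ → /bə/, /h/ → /hə/.

xələhuzlɔsbəhə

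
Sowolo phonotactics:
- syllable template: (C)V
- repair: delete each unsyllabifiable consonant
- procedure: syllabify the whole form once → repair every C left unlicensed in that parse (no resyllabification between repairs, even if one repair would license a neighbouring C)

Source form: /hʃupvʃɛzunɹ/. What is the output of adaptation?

The consonants /h/, /p/, /v/, /n/, /ɹ/ cannot be parsed into a legal (C)V syllable (no codas are permitted; onsets are limited to one consonant).
Deleting the stranded consonants removes /h/, /p/, /v/, /n/, /ɹ/.

ʃuʃɛzu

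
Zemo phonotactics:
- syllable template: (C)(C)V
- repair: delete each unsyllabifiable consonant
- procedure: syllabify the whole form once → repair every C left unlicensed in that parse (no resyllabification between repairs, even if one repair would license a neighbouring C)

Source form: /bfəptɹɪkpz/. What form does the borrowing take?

bfətɹɪ

Syllabifying with onset maximization leaves /p/, /k/, /p/, /z/ stranded (no codas are permitted; onsets may contain at most 2 consonants).
Deleting the stranded consonants removes /p/, /k/, /p/, /z/.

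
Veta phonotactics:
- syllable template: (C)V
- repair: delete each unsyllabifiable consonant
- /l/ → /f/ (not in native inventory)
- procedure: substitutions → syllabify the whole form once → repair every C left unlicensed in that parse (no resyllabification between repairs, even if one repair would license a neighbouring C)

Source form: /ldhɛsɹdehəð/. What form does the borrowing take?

hɛdehə

Substitution: /l/ → /f/, giving /fdhɛsɹdehəð/.
The consonants /f/, /d/, /s/, /ɹ/, /ð/ cannot be parsed into a legal (C)V syllable (no codas are permitted; onsets are limited to one consonant).
Deletion applies to /f/, /d/, /s/, /ɹ/, /ð/.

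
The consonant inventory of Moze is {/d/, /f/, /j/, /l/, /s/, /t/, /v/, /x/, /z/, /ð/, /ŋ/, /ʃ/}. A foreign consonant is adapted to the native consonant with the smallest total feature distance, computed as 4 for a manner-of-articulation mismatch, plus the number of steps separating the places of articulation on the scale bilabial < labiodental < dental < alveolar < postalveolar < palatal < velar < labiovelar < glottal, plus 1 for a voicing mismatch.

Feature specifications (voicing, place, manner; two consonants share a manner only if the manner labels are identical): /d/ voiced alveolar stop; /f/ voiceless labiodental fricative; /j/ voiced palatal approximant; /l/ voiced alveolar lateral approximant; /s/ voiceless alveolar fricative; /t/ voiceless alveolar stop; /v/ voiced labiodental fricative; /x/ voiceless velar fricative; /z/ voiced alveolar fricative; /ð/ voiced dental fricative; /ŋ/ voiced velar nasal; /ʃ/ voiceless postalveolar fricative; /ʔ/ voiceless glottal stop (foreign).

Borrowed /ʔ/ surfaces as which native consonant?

t

/t/ is closest: same manner (stop), place distance 5 (glottal→alveolar), same voicing; total 5. Next closest is /d/ at distance 6.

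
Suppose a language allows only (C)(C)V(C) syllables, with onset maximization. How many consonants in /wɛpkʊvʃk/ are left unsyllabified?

2

Syllabifying with onset maximization leaves /ʃ/, /k/ stranded (at most one coda consonant is licensed; onsets may contain at most 2 consonants).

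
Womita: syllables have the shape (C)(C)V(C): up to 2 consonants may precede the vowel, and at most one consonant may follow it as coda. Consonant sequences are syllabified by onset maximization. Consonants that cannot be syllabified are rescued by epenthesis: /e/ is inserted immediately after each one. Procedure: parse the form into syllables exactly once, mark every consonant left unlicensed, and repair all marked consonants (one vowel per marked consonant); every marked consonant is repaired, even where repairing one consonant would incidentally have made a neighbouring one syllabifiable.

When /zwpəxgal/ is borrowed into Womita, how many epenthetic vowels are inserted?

1

The unsyllabifiable consonants are /z/; each receives one epenthetic vowel.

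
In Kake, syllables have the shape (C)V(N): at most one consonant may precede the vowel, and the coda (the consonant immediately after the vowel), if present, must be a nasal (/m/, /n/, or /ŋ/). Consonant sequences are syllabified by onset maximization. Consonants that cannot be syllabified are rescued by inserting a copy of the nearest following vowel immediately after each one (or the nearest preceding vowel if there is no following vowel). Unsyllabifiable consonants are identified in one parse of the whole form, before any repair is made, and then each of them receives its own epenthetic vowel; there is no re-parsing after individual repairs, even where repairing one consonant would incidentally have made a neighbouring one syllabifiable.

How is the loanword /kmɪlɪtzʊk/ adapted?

The consonants /k/, /t/, /k/ cannot be parsed into a legal (C)V(N) syllable (only a nasal (/m/, /n/, or /ŋ/) is licensed in coda position; onsets are limited to one consonant).
Epenthesis after each stranded consonant: /k/ → /kɪ/, /t/ → /tʊ/, /k/ → /kʊ/.

kɪmɪlɪtʊzʊkʊ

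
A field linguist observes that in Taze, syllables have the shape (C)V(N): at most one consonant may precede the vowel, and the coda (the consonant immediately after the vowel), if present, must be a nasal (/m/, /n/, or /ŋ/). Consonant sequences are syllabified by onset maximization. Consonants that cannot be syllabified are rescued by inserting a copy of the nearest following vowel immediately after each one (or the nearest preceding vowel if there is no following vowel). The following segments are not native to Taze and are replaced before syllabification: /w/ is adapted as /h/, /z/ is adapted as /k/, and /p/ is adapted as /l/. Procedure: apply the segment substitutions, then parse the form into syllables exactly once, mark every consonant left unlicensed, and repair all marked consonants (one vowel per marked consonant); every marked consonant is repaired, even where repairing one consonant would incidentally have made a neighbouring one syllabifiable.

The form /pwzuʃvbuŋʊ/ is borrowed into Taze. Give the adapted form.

Substitution: /p/ → /l/, /w/ → /h/, /z/ → /k/, giving /lhkuʃvbuŋʊ/.
Syllabifying with onset maximization leaves /l/, /h/, /ʃ/, /v/ stranded (only a nasal (/m/, /n/, or /ŋ/) is licensed in coda position; onsets are limited to one consonant).
Each unlicensed consonant becomes the onset of a new syllable: /l/ → /lu/, /h/ → /hu/, /ʃ/ → /ʃu/, /v/ → /vu/.

luhukuʃuvubuŋʊ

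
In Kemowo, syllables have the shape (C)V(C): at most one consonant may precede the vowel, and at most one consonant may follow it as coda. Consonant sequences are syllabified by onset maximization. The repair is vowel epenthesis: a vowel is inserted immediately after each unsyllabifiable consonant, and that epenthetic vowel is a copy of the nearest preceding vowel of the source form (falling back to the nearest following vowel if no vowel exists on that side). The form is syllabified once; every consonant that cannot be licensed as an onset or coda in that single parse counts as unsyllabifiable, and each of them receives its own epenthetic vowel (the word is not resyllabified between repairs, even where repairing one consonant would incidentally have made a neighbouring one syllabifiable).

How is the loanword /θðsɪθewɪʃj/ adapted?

θɪðɪsɪθewɪʃjɪ

The consonants /θ/, /ð/, /j/ cannot be parsed into a legal (C)V(C) syllable (at most one coda consonant is licensed; onsets are limited to one consonant).
Inserting the epenthetic vowel yields /θ/ → /θɪ/, /ð/ → /ðɪ/, /j/ → /jɪ/.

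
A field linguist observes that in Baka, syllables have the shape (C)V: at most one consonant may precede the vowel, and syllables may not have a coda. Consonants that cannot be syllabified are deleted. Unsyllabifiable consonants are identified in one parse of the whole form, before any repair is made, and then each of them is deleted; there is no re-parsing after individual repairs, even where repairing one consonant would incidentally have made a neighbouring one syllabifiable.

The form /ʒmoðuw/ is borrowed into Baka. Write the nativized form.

The consonants /ʒ/, /w/ cannot be parsed into a legal (C)V syllable (no codas are permitted; onsets are limited to one consonant).
Each unlicensed consonant is deleted: /ʒ/, /w/.

moðu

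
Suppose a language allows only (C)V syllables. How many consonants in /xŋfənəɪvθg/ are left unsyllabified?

Syllabifying with onset maximization leaves /x/, /ŋ/, /v/, /θ/, /g/ stranded (no codas are permitted; onsets are limited to one consonant).

5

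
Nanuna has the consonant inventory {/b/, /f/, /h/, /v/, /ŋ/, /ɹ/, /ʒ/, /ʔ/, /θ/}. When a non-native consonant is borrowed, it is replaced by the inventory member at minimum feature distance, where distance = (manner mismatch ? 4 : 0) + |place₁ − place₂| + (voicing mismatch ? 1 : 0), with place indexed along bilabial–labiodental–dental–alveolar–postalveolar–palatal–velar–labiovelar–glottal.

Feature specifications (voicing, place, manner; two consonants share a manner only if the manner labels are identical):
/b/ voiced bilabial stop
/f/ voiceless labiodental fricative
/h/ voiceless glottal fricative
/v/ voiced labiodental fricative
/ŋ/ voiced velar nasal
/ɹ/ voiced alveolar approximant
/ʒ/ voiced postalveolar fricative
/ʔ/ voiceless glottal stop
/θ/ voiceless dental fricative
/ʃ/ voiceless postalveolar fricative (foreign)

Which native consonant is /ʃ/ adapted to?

ʒ

/ʒ/ is closest: same manner (fricative), place distance 0 (postalveolar→postalveolar), voicing differs (+1); total 1. Next closest is /θ/ at distance 2.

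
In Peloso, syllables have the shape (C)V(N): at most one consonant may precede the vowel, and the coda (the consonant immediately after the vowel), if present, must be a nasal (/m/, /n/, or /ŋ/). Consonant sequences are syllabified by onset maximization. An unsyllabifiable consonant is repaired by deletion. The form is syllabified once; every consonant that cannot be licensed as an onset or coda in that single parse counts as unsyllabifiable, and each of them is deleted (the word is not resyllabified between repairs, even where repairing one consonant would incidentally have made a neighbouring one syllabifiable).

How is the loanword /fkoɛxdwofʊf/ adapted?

Under (C)V(N), the unsyllabifiable consonants are /f/, /x/, /d/, /f/ (only a nasal (/m/, /n/, or /ŋ/) is licensed in coda position; onsets are limited to one consonant).
Deleting the stranded consonants removes /f/, /x/, /d/, /f/.

koɛwofʊ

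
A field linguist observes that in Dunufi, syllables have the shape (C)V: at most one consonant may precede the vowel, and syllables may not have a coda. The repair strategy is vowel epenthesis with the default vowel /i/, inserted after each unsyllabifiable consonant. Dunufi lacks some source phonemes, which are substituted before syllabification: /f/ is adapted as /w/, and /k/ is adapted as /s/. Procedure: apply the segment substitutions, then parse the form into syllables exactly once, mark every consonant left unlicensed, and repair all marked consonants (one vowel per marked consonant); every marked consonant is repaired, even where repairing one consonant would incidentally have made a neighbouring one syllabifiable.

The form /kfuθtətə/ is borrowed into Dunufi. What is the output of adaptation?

Substitution: /k/ → /s/, /f/ → /w/, giving /swuθtətə/.
The consonants /s/, /θ/ cannot be parsed into a legal (C)V syllable (no codas are permitted; onsets are limited to one consonant).
Each unlicensed consonant becomes the onset of a new syllable: /s/ → /si/, /θ/ → /θi/.

siwuθitətə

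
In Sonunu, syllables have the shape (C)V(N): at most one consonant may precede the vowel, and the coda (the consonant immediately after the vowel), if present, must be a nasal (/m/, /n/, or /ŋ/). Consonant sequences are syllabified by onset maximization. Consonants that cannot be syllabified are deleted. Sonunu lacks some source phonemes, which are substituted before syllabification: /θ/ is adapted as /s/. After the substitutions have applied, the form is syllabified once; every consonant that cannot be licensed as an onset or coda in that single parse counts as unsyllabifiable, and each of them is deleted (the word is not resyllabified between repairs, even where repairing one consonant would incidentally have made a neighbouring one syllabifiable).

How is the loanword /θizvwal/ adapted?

Substitution: /θ/ → /s/, giving /sizvwal/.
The consonants /z/, /v/, /l/ cannot be parsed into a legal (C)V(N) syllable (only a nasal (/m/, /n/, or /ŋ/) is licensed in coda position; onsets are limited to one consonant).
Deletion applies to /z/, /v/, /l/.

siwa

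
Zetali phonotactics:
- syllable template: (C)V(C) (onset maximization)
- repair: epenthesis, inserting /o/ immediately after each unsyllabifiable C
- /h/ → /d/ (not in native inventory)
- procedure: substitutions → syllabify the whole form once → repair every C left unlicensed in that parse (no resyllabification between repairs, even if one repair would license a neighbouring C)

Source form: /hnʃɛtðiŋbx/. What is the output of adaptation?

donoʃɛtðiŋboxo

Substitution: /h/ → /d/, giving /dnʃɛtðiŋbx/.
Under (C)V(C), the unsyllabifiable consonants are /d/, /n/, /b/, /x/ (at most one coda consonant is licensed; onsets are limited to one consonant).
Epenthesis after each stranded consonant: /d/ → /do/, /n/ → /no/, /b/ → /bo/, /x/ → /xo/.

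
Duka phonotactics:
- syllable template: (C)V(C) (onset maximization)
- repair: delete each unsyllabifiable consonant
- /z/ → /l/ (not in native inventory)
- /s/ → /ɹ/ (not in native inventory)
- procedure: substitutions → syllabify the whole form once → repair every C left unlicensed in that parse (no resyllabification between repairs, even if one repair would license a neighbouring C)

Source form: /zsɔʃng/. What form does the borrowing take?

Substitution: /z/ → /l/, /s/ → /ɹ/, giving /lɹɔʃng/.
Under (C)V(C), the unsyllabifiable consonants are /l/, /n/, /g/ (at most one coda consonant is licensed; onsets are limited to one consonant).
Each unlicensed consonant is deleted: /l/, /n/, /g/.

ɹɔʃ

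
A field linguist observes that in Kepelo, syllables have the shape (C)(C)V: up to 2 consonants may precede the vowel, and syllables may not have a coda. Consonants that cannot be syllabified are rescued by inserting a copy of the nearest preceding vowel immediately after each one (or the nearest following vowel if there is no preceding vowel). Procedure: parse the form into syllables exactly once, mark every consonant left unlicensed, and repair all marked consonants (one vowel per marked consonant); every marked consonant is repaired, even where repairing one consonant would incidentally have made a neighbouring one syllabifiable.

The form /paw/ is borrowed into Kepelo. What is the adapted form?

The consonants /w/ cannot be parsed into a legal (C)(C)V syllable (no codas are permitted; onsets may contain at most 2 consonants).
Each unlicensed consonant becomes the onset of a new syllable: /w/ → /wa/.

pawa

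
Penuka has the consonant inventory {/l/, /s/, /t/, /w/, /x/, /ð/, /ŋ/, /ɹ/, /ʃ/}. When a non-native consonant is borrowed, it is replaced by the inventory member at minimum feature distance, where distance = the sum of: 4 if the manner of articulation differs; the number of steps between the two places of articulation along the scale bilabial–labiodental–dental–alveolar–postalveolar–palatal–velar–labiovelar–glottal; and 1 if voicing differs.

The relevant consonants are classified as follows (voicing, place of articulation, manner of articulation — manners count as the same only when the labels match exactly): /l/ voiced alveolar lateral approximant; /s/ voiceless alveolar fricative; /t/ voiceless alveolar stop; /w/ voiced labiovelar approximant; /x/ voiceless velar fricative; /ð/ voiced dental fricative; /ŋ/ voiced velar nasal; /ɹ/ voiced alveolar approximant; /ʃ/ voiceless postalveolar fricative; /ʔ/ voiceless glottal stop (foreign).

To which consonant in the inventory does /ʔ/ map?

/t/ is closest: same manner (stop), place distance 5 (glottal→alveolar), same voicing; total 5. Next closest is /w/ at distance 6.

t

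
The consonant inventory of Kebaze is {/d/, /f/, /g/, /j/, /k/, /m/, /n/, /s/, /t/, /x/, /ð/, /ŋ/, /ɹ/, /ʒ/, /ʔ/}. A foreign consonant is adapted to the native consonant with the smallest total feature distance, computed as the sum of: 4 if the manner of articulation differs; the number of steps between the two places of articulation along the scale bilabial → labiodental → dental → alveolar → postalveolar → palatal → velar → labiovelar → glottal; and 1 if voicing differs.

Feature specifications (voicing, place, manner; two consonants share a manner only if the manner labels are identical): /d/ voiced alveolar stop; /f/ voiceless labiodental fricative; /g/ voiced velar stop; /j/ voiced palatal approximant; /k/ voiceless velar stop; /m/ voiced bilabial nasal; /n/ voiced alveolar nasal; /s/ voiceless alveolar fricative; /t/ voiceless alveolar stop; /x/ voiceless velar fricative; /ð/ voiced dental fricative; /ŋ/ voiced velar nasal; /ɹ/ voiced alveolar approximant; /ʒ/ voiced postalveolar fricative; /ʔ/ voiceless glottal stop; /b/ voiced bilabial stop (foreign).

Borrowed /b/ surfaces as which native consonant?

/d/ is closest: same manner (stop), place distance 3 (bilabial→alveolar), same voicing; total 3. Next closest is /m/ at distance 4.

d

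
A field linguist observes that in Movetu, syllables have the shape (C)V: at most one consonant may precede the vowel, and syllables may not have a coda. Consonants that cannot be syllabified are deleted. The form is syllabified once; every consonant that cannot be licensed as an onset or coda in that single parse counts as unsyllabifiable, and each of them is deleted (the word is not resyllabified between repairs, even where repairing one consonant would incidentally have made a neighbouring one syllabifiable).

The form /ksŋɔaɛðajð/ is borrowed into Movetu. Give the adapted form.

ŋɔaɛða

Under (C)V, the unsyllabifiable consonants are /k/, /s/, /j/, /ð/ (no codas are permitted; onsets are limited to one consonant).
Deleting the stranded consonants removes /k/, /s/, /j/, /ð/.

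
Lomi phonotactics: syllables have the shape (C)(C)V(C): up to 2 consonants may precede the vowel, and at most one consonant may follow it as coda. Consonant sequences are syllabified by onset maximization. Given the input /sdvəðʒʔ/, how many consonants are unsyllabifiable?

Under (C)(C)V(C), the unsyllabifiable consonants are /s/, /ʒ/, /ʔ/ (at most one coda consonant is licensed; onsets may contain at most 2 consonants).

3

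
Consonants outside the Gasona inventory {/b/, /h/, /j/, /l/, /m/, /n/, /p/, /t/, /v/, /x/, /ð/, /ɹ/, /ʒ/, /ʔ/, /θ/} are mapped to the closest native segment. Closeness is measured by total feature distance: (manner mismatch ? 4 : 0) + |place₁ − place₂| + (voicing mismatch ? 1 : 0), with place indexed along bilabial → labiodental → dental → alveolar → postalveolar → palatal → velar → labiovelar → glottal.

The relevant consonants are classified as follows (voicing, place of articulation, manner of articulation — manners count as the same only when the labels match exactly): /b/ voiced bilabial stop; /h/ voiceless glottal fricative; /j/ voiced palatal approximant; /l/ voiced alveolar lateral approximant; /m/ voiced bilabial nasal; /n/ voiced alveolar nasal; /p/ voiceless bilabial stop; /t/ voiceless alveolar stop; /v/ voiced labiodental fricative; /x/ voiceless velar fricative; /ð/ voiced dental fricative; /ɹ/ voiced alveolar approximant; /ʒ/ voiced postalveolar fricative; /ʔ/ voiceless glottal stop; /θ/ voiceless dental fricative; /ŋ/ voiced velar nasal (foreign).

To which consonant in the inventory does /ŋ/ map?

/n/ is closest: same manner (nasal), place distance 3 (velar→alveolar), same voicing; total 3. Next closest is /j/ at distance 5.

n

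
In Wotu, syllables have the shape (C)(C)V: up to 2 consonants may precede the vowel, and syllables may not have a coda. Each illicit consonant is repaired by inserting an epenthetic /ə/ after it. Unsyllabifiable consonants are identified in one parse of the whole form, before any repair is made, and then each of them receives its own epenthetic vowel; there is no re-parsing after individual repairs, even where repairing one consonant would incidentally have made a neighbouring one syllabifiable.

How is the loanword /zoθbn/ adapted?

zoθəbənə

The consonants /θ/, /b/, /n/ cannot be parsed into a legal (C)(C)V syllable (no codas are permitted; onsets may contain at most 2 consonants).
Inserting the epenthetic vowel yields /θ/ → /θə/, /b/ → /bə/, /n/ → /nə/.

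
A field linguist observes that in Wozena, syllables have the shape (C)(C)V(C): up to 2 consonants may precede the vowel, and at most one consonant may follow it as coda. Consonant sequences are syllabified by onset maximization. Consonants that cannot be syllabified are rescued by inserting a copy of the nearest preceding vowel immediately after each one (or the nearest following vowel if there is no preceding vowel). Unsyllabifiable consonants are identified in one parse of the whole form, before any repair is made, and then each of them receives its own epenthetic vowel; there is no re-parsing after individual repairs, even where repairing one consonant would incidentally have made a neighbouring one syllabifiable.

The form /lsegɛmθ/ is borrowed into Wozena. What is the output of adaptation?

Syllabifying with onset maximization leaves /θ/ stranded (at most one coda consonant is licensed; onsets may contain at most 2 consonants).
Epenthesis after each stranded consonant: /θ/ → /θɛ/.

lsegɛmθɛ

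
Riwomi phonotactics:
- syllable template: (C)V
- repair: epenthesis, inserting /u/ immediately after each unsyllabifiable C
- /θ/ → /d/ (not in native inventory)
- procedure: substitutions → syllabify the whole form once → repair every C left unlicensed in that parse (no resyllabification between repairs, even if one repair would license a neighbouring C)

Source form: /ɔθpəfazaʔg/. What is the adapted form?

Substitution: /θ/ → /d/, giving /ɔdpəfazaʔg/.
The consonants /d/, /ʔ/, /g/ cannot be parsed into a legal (C)V syllable (no codas are permitted; onsets are limited to one consonant).
Each unlicensed consonant becomes the onset of a new syllable: /d/ → /du/, /ʔ/ → /ʔu/, /g/ → /gu/.

ɔdupəfazaʔugu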